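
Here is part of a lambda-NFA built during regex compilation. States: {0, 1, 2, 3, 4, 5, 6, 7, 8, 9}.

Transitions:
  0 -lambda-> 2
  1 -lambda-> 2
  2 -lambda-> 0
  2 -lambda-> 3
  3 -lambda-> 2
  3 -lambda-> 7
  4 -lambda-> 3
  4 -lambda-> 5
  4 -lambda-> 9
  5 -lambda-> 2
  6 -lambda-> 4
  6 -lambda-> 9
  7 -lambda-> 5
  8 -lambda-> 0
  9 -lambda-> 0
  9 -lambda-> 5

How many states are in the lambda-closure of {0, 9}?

Start with {0, 9}.
From 0 via lambda: add 2.
From 9 via lambda: add 5.
From 2 via lambda: add 3.
From 3 via lambda: add 7.
lambda-closure = {0, 2, 3, 5, 7, 9}, which has 6 states.

6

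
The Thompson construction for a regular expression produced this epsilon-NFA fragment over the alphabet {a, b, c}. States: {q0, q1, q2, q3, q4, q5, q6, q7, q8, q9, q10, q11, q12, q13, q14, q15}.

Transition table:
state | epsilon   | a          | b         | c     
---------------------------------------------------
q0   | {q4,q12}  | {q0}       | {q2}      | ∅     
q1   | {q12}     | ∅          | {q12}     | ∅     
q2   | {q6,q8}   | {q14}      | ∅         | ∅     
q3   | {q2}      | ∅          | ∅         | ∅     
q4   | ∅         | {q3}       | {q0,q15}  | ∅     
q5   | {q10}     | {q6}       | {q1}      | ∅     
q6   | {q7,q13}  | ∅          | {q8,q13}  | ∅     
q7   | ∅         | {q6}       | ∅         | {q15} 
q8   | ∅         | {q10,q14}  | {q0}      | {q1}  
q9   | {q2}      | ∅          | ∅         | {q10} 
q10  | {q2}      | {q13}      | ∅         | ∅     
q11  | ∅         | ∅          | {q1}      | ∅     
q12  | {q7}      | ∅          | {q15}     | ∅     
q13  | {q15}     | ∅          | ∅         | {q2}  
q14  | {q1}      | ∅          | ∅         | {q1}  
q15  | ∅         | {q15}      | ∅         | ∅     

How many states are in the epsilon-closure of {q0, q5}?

Start with {q0, q5}.
From q0 via epsilon: add q4, q12.
From q5 via epsilon: add q10.
From q10 via epsilon: add q2.
From q12 via epsilon: add q7.
From q2 via epsilon: add q6, q8.
From q6 via epsilon: add q13.
From q13 via epsilon: add q15.
epsilon-closure = {q0, q2, q4, q5, q6, q7, q8, q10, q12, q13, q15}, which has 11 states.

11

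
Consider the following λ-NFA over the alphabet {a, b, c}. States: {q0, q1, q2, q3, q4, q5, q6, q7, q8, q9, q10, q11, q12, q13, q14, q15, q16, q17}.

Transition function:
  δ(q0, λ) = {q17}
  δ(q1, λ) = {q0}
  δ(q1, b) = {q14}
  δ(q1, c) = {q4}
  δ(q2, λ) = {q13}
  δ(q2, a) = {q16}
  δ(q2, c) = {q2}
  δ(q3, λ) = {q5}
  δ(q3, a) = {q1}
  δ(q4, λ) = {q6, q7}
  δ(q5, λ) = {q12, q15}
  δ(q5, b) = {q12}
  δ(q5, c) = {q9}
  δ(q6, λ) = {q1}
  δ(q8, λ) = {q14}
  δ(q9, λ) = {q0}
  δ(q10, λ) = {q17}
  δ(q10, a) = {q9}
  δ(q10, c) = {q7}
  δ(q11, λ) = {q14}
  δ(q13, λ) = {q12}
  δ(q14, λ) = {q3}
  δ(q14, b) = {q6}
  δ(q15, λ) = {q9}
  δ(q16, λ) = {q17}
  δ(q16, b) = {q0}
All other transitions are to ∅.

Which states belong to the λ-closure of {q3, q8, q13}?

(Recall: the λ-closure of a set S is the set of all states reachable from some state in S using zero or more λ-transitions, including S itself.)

Start with {q3, q8, q13}.
From q3 via λ: add q5.
From q8 via λ: add q14.
From q13 via λ: add q12.
From q5 via λ: add q15.
From q15 via λ: add q9.
From q9 via λ: add q0.
From q0 via λ: add q17.
No new states can be added; the closed set is {q0, q3, q5, q8, q9, q12, q13, q14, q15, q17}.

{q0, q3, q5, q8, q9, q12, q13, q14, q15, q17}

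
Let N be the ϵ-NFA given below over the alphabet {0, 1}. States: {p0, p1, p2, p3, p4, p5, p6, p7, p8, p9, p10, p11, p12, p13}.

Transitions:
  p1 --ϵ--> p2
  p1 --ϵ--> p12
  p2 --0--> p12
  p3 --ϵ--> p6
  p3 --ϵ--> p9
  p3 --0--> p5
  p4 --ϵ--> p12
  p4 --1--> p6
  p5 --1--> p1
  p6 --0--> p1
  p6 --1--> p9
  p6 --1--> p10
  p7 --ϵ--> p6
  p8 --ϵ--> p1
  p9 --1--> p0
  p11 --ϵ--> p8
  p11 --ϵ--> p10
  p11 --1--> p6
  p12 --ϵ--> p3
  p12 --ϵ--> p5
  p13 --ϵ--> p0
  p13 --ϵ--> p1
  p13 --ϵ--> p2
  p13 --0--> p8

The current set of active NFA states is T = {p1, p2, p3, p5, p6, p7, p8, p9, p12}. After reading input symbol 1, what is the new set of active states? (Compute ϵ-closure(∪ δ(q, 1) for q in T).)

p5 on 1 → {p1}.
p6 on 1 → {p9, p10}.
p9 on 1 → {p0}.
No 1-transition from p1, p2, p3, p7, p8, p12.
Union after reading 1: {p0, p1, p9, p10}.
Now take the ϵ-closure:
From p1 via ϵ: add p2, p12.
From p12 via ϵ: add p3, p5.
From p3 via ϵ: add p6.
No new states can be added; the closed set is {p0, p1, p2, p3, p5, p6, p9, p10, p12}.

{p0, p1, p2, p3, p5, p6, p9, p10, p12}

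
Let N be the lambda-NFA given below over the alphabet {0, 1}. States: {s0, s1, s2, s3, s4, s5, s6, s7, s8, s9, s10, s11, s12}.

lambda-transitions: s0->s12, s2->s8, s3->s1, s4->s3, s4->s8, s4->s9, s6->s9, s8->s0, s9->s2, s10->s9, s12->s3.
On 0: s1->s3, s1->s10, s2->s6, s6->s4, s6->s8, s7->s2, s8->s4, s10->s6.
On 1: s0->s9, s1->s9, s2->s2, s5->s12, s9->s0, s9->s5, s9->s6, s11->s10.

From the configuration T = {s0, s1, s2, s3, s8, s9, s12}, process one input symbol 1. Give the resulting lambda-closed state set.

{s0, s1, s2, s3, s5, s6, s8, s9, s12}

s0 on 1 → {s9}.
s1 on 1 → {s9}.
s2 on 1 → {s2}.
s9 on 1 → {s0, s5, s6}.
No 1-transition from s3, s8, s12.
Union after reading 1: {s0, s2, s5, s6, s9}.
Now take the lambda-closure:
From s0 via lambda: add s12.
From s2 via lambda: add s8.
From s12 via lambda: add s3.
From s3 via lambda: add s1.
No new states can be added; the closed set is {s0, s1, s2, s3, s5, s6, s8, s9, s12}.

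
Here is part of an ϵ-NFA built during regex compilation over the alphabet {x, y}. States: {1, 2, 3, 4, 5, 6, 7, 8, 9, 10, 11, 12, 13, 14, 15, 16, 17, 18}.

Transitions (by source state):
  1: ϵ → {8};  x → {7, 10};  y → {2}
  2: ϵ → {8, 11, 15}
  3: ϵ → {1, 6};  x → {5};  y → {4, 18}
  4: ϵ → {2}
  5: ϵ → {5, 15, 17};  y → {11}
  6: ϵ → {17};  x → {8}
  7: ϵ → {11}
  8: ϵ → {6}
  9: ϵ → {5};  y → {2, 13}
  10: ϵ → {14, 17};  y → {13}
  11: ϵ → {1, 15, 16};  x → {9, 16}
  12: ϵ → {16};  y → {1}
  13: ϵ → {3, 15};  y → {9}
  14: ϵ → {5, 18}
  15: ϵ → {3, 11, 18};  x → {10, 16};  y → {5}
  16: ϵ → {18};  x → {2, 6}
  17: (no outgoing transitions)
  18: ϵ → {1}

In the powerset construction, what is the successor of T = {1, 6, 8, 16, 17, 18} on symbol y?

1 on y → {2}.
No y-transition from 6, 8, 16, 17, 18.
Union after reading y: {2}.
Now take the ϵ-closure:
From 2 via ϵ: add 8, 11, 15.
From 8 via ϵ: add 6.
From 11 via ϵ: add 1, 16.
From 15 via ϵ: add 3, 18.
From 6 via ϵ: add 17.
No new states can be added; the closed set is {1, 2, 3, 6, 8, 11, 15, 16, 17, 18}.

{1, 2, 3, 6, 8, 11, 15, 16, 17, 18}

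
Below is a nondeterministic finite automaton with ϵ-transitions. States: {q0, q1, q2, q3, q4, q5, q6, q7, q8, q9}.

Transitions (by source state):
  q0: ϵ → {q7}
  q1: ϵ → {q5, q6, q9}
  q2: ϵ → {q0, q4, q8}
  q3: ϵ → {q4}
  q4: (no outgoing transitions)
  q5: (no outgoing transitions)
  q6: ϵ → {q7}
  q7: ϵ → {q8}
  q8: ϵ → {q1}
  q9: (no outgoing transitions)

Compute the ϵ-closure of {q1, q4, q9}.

Start with {q1, q4, q9}.
From q1 via ϵ: add q5, q6.
From q6 via ϵ: add q7.
From q7 via ϵ: add q8.
No new states can be added; the closed set is {q1, q4, q5, q6, q7, q8, q9}.

{q1, q4, q5, q6, q7, q8, q9}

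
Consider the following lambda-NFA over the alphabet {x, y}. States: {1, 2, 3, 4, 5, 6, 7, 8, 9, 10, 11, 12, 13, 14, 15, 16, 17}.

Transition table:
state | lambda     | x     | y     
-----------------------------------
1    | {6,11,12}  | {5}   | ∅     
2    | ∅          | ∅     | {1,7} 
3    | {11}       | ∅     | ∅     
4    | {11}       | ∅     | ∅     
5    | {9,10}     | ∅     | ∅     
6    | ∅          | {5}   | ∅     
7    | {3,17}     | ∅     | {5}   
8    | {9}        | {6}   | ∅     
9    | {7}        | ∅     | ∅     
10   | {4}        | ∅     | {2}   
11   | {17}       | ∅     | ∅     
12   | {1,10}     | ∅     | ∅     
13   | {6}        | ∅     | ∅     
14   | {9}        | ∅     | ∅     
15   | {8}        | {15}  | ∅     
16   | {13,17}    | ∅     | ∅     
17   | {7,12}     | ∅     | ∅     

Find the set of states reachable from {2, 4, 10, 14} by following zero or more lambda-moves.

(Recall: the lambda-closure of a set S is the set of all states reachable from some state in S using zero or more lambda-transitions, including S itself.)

Start with {2, 4, 10, 14}.
From 4 via lambda: add 11.
From 14 via lambda: add 9.
From 9 via lambda: add 7.
From 11 via lambda: add 17.
From 7 via lambda: add 3.
From 17 via lambda: add 12.
From 12 via lambda: add 1.
From 1 via lambda: add 6.
No new states can be added; the closed set is {1, 2, 3, 4, 6, 7, 9, 10, 11, 12, 14, 17}.

{1, 2, 3, 4, 6, 7, 9, 10, 11, 12, 14, 17}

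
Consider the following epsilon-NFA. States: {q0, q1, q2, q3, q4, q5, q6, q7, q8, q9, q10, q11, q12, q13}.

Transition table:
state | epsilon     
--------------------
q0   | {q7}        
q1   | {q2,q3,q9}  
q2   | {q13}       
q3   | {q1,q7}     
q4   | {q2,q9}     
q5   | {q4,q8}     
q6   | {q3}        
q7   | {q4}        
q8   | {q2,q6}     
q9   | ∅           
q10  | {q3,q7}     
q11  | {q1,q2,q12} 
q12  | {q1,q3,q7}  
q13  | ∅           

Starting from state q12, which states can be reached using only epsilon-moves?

Start with {q12}.
From q12 via epsilon: add q1, q3, q7.
From q1 via epsilon: add q2, q9.
From q7 via epsilon: add q4.
From q2 via epsilon: add q13.
No new states can be added; the closed set is {q1, q2, q3, q4, q7, q9, q12, q13}.

{q1, q2, q3, q4, q7, q9, q12, q13}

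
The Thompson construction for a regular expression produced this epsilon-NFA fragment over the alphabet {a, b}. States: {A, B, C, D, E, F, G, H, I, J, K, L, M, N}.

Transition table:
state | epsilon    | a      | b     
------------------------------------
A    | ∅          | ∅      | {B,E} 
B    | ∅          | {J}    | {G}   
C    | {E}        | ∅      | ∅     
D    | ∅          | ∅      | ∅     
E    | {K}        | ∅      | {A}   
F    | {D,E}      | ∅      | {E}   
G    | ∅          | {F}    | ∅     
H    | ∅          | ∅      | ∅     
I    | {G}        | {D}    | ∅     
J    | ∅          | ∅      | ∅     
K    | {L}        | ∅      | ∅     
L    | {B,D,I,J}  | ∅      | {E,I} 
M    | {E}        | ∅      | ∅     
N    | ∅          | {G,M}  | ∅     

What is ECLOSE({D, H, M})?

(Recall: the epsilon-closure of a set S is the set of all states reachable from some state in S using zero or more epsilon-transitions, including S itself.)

{B, D, E, G, H, I, J, K, L, M}

Start with {D, H, M}.
From M via epsilon: add E.
From E via epsilon: add K.
From K via epsilon: add L.
From L via epsilon: add B, I, J.
From I via epsilon: add G.
No new states can be added; the closed set is {B, D, E, G, H, I, J, K, L, M}.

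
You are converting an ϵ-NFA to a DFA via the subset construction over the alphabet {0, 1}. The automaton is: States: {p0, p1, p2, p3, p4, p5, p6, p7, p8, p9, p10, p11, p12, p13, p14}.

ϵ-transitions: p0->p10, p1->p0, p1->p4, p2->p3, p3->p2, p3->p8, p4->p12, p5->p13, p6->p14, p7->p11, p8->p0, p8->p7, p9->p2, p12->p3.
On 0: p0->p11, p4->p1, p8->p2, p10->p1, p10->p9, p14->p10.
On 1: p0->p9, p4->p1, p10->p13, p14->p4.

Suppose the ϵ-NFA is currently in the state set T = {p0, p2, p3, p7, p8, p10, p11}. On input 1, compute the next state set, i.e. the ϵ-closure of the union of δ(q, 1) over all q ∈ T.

p0 on 1 → {p9}.
p10 on 1 → {p13}.
No 1-transition from p2, p3, p7, p8, p11.
Union after reading 1: {p9, p13}.
Now take the ϵ-closure:
From p9 via ϵ: add p2.
From p2 via ϵ: add p3.
From p3 via ϵ: add p8.
From p8 via ϵ: add p0, p7.
From p0 via ϵ: add p10.
From p7 via ϵ: add p11.
No new states can be added; the closed set is {p0, p2, p3, p7, p8, p9, p10, p11, p13}.

{p0, p2, p3, p7, p8, p9, p10, p11, p13}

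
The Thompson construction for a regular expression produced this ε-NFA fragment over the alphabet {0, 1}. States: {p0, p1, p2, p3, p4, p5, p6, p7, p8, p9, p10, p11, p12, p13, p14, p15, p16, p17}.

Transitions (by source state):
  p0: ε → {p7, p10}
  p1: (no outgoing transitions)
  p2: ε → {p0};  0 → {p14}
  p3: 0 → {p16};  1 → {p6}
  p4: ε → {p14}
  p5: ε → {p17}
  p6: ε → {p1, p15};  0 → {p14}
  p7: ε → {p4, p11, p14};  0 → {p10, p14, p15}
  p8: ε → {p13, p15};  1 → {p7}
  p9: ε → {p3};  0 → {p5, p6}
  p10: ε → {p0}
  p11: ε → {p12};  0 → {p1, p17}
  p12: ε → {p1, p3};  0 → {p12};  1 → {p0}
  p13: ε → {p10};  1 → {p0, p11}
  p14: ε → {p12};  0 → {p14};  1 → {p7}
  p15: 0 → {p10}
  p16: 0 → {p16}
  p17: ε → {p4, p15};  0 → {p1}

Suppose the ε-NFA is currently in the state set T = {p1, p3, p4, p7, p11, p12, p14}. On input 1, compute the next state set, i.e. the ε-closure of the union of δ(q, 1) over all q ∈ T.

p3 on 1 → {p6}.
p12 on 1 → {p0}.
p14 on 1 → {p7}.
No 1-transition from p1, p4, p7, p11.
Union after reading 1: {p0, p6, p7}.
Now take the ε-closure:
From p0 via ε: add p10.
From p6 via ε: add p1, p15.
From p7 via ε: add p4, p11, p14.
From p11 via ε: add p12.
From p12 via ε: add p3.
No new states can be added; the closed set is {p0, p1, p3, p4, p6, p7, p10, p11, p12, p14, p15}.

{p0, p1, p3, p4, p6, p7, p10, p11, p12, p14, p15}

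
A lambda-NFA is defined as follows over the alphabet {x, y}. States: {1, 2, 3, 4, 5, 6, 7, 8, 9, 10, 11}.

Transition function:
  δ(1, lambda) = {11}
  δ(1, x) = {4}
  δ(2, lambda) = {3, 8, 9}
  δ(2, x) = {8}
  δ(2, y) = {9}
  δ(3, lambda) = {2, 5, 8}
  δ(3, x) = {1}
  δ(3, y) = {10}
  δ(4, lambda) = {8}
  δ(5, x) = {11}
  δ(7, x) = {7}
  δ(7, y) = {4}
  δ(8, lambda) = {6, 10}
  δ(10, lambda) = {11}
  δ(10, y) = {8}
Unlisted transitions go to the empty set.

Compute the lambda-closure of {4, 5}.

Start with {4, 5}.
From 4 via lambda: add 8.
From 8 via lambda: add 6, 10.
From 10 via lambda: add 11.
No new states can be added; the closed set is {4, 5, 6, 8, 10, 11}.

{4, 5, 6, 8, 10, 11}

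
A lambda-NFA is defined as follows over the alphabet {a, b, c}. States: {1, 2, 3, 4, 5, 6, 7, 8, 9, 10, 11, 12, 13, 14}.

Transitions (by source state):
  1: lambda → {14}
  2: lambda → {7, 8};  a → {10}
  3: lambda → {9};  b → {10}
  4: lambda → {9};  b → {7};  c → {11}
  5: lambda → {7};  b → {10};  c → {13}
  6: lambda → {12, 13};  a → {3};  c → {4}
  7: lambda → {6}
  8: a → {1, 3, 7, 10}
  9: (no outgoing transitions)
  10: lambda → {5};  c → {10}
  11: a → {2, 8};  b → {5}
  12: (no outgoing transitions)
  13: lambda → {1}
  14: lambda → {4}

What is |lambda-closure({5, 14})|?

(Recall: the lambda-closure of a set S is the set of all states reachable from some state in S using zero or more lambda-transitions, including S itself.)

9

Start with {5, 14}.
From 5 via lambda: add 7.
From 14 via lambda: add 4.
From 4 via lambda: add 9.
From 7 via lambda: add 6.
From 6 via lambda: add 12, 13.
From 13 via lambda: add 1.
lambda-closure = {1, 4, 5, 6, 7, 9, 12, 13, 14}, which has 9 states.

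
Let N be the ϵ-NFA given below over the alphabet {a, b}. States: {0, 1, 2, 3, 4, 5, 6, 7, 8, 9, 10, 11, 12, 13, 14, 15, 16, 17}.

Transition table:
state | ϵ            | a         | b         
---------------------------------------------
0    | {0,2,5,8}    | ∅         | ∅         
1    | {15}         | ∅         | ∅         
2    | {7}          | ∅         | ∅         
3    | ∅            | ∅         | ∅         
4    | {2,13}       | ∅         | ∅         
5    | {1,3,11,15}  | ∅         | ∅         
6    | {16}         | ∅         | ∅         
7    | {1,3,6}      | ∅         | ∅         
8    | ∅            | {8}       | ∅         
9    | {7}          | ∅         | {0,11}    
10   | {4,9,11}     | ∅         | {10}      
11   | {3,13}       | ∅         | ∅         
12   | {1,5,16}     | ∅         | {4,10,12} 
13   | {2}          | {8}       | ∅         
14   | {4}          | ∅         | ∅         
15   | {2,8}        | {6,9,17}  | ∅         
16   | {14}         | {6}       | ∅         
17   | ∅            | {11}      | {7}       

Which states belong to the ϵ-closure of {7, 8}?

{1, 2, 3, 4, 6, 7, 8, 13, 14, 15, 16}

Start with {7, 8}.
From 7 via ϵ: add 1, 3, 6.
From 1 via ϵ: add 15.
From 6 via ϵ: add 16.
From 15 via ϵ: add 2.
From 16 via ϵ: add 14.
From 14 via ϵ: add 4.
From 4 via ϵ: add 13.
No new states can be added; the closed set is {1, 2, 3, 4, 6, 7, 8, 13, 14, 15, 16}.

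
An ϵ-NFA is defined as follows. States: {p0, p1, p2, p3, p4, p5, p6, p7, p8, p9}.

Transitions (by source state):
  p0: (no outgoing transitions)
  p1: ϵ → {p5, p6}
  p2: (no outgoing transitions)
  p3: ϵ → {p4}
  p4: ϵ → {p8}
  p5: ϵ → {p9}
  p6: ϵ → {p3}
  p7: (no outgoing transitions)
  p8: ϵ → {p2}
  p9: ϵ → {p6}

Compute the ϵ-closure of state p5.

{p2, p3, p4, p5, p6, p8, p9}

Start with {p5}.
From p5 via ϵ: add p9.
From p9 via ϵ: add p6.
From p6 via ϵ: add p3.
From p3 via ϵ: add p4.
From p4 via ϵ: add p8.
From p8 via ϵ: add p2.
No new states can be added; the closed set is {p2, p3, p4, p5, p6, p8, p9}.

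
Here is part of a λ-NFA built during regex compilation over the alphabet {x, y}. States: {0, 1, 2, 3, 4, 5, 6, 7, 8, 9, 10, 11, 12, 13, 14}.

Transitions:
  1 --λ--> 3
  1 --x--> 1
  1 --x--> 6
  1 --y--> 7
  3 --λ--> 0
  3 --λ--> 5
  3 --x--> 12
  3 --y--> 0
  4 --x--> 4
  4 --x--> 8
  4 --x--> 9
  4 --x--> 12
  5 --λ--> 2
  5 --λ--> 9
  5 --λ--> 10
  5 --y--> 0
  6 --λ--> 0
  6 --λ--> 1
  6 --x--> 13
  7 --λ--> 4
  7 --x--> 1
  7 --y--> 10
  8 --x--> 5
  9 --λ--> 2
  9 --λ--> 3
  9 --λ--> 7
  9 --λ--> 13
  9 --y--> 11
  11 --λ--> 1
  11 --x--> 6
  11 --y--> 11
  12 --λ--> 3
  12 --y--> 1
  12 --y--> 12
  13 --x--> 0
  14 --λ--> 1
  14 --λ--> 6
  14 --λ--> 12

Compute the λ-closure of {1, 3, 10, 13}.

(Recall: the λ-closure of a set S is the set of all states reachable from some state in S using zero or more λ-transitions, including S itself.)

Start with {1, 3, 10, 13}.
From 3 via λ: add 0, 5.
From 5 via λ: add 2, 9.
From 9 via λ: add 7.
From 7 via λ: add 4.
No new states can be added; the closed set is {0, 1, 2, 3, 4, 5, 7, 9, 10, 13}.

{0, 1, 2, 3, 4, 5, 7, 9, 10, 13}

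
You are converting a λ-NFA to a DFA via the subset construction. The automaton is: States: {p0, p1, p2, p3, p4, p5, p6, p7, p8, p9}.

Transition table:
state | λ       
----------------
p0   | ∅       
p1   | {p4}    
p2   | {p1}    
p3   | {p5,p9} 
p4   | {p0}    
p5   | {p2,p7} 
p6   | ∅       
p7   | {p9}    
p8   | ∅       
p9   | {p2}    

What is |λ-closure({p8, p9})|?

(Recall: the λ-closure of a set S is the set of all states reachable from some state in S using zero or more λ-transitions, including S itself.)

Start with {p8, p9}.
From p9 via λ: add p2.
From p2 via λ: add p1.
From p1 via λ: add p4.
From p4 via λ: add p0.
λ-closure = {p0, p1, p2, p4, p8, p9}, which has 6 states.

6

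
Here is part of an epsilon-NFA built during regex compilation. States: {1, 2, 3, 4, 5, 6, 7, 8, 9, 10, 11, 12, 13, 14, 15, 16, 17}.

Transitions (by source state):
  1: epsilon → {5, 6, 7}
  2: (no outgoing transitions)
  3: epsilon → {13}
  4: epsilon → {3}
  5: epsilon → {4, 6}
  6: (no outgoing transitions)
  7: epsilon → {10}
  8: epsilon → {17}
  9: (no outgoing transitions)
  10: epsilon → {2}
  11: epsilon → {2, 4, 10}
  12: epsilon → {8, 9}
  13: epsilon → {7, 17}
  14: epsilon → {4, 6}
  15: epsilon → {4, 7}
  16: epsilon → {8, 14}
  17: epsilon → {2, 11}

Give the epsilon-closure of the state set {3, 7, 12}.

{2, 3, 4, 7, 8, 9, 10, 11, 12, 13, 17}

Start with {3, 7, 12}.
From 3 via epsilon: add 13.
From 7 via epsilon: add 10.
From 12 via epsilon: add 8, 9.
From 8 via epsilon: add 17.
From 10 via epsilon: add 2.
From 17 via epsilon: add 11.
From 11 via epsilon: add 4.
No new states can be added; the closed set is {2, 3, 4, 7, 8, 9, 10, 11, 12, 13, 17}.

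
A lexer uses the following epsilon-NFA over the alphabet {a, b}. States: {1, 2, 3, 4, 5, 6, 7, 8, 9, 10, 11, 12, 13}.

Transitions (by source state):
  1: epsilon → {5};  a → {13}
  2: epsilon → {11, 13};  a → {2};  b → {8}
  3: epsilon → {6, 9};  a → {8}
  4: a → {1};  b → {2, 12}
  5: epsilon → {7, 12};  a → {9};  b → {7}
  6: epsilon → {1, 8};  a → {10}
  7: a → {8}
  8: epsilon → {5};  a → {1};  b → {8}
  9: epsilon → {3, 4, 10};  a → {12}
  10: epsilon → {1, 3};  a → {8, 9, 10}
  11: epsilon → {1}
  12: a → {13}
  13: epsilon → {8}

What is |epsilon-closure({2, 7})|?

8

Start with {2, 7}.
From 2 via epsilon: add 11, 13.
From 11 via epsilon: add 1.
From 13 via epsilon: add 8.
From 1 via epsilon: add 5.
From 5 via epsilon: add 12.
epsilon-closure = {1, 2, 5, 7, 8, 11, 12, 13}, which has 8 states.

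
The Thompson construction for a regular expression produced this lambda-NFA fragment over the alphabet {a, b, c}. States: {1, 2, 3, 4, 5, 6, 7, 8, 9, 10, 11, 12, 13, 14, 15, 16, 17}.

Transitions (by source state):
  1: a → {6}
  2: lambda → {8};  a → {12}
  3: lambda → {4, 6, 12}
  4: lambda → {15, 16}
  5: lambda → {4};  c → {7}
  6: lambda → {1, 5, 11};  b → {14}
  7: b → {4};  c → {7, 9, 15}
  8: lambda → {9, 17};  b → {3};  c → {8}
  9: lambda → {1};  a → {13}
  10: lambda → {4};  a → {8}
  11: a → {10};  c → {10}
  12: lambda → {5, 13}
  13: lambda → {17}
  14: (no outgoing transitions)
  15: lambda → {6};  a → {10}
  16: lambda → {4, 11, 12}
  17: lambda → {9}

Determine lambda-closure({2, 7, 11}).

{1, 2, 7, 8, 9, 11, 17}

Start with {2, 7, 11}.
From 2 via lambda: add 8.
From 8 via lambda: add 9, 17.
From 9 via lambda: add 1.
No new states can be added; the closed set is {1, 2, 7, 8, 9, 11, 17}.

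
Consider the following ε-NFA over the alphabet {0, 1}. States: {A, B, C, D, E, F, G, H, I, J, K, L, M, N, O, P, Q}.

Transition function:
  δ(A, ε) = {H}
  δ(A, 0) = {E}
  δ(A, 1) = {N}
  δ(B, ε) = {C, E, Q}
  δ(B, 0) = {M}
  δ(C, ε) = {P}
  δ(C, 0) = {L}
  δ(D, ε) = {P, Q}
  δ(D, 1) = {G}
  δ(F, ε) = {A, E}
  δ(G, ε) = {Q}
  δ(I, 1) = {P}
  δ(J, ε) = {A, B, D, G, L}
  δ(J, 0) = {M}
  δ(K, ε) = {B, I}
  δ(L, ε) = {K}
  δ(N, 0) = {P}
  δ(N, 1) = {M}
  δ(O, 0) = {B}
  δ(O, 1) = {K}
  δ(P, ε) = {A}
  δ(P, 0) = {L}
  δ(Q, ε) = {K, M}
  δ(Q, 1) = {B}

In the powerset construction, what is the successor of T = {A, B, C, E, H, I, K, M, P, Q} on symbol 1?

{A, B, C, E, H, I, K, M, N, P, Q}

A on 1 → {N}.
I on 1 → {P}.
Q on 1 → {B}.
No 1-transition from B, C, E, H, K, M, P.
Union after reading 1: {B, N, P}.
Now take the ε-closure:
From B via ε: add C, E, Q.
From P via ε: add A.
From A via ε: add H.
From Q via ε: add K, M.
From K via ε: add I.
No new states can be added; the closed set is {A, B, C, E, H, I, K, M, N, P, Q}.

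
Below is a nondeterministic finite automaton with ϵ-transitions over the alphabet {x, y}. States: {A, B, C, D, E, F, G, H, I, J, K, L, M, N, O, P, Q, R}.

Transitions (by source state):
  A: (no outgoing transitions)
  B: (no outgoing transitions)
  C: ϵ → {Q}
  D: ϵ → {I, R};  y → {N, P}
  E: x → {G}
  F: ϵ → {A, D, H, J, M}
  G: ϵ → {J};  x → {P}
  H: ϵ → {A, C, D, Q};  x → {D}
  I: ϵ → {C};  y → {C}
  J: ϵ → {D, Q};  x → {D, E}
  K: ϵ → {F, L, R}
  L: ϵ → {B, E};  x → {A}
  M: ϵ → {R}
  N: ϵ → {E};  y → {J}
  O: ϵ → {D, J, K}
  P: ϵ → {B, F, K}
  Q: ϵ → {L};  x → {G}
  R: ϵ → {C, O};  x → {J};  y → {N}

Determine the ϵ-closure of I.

{B, C, E, I, L, Q}

Start with {I}.
From I via ϵ: add C.
From C via ϵ: add Q.
From Q via ϵ: add L.
From L via ϵ: add B, E.
No new states can be added; the closed set is {B, C, E, I, L, Q}.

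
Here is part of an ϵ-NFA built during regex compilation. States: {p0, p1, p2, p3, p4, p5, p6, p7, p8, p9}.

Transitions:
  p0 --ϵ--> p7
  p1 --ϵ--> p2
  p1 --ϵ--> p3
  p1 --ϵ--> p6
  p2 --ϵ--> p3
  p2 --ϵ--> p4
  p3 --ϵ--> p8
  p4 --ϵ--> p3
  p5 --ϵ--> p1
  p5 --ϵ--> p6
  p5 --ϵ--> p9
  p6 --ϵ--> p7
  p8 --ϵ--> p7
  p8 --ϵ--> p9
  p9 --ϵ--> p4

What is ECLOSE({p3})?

Start with {p3}.
From p3 via ϵ: add p8.
From p8 via ϵ: add p7, p9.
From p9 via ϵ: add p4.
No new states can be added; the closed set is {p3, p4, p7, p8, p9}.

{p3, p4, p7, p8, p9}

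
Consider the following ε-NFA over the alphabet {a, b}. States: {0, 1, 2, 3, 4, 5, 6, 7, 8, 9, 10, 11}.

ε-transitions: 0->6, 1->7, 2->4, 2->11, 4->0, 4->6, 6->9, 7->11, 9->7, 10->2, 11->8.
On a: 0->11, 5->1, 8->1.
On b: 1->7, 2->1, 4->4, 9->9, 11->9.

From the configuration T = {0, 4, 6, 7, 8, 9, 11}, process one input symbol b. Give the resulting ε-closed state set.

{0, 4, 6, 7, 8, 9, 11}

4 on b → {4}.
9 on b → {9}.
11 on b → {9}.
No b-transition from 0, 6, 7, 8.
Union after reading b: {4, 9}.
Now take the ε-closure:
From 4 via ε: add 0, 6.
From 9 via ε: add 7.
From 7 via ε: add 11.
From 11 via ε: add 8.
No new states can be added; the closed set is {0, 4, 6, 7, 8, 9, 11}.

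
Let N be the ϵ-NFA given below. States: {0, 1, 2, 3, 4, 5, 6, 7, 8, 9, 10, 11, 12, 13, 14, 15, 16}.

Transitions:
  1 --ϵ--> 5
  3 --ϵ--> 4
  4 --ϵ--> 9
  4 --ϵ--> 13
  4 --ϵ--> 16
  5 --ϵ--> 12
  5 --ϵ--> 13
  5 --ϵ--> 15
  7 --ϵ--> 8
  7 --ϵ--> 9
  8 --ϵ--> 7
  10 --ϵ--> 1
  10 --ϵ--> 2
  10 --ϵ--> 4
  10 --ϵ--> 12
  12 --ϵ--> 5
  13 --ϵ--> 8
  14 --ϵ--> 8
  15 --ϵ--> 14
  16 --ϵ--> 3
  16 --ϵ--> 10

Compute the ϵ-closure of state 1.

{1, 5, 7, 8, 9, 12, 13, 14, 15}

Start with {1}.
From 1 via ϵ: add 5.
From 5 via ϵ: add 12, 13, 15.
From 13 via ϵ: add 8.
From 15 via ϵ: add 14.
From 8 via ϵ: add 7.
From 7 via ϵ: add 9.
No new states can be added; the closed set is {1, 5, 7, 8, 9, 12, 13, 14, 15}.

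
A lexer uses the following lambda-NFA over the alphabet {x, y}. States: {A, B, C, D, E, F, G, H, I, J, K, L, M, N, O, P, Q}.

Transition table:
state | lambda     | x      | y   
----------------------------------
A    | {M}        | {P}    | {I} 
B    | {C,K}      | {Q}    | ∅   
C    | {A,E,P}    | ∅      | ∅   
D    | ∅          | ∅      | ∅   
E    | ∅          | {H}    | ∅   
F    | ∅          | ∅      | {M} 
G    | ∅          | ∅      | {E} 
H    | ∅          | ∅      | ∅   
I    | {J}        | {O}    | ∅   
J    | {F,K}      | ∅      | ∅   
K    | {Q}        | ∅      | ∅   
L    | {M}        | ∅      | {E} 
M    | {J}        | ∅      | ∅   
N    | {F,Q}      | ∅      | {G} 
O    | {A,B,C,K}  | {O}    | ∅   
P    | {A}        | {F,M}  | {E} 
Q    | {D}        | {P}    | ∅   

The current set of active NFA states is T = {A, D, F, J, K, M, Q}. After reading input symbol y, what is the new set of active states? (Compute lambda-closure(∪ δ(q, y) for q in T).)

A on y → {I}.
F on y → {M}.
No y-transition from D, J, K, M, Q.
Union after reading y: {I, M}.
Now take the lambda-closure:
From I via lambda: add J.
From J via lambda: add F, K.
From K via lambda: add Q.
From Q via lambda: add D.
No new states can be added; the closed set is {D, F, I, J, K, M, Q}.

{D, F, I, J, K, M, Q}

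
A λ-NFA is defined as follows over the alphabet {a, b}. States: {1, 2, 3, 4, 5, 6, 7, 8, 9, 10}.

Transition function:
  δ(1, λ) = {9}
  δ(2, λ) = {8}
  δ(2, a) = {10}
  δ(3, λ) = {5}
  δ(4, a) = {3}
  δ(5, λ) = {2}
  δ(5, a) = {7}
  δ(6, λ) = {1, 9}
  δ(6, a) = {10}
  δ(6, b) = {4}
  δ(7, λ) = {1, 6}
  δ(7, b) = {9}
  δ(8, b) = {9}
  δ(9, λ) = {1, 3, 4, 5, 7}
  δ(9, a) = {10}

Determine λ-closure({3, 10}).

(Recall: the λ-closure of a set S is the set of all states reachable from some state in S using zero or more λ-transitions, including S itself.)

{2, 3, 5, 8, 10}

Start with {3, 10}.
From 3 via λ: add 5.
From 5 via λ: add 2.
From 2 via λ: add 8.
No new states can be added; the closed set is {2, 3, 5, 8, 10}.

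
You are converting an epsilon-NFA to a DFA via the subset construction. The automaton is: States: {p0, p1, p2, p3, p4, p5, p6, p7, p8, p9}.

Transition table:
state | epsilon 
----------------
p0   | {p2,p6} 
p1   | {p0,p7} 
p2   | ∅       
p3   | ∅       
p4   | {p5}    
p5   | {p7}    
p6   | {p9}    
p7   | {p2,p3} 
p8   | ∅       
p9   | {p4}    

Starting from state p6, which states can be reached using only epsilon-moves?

{p2, p3, p4, p5, p6, p7, p9}

Start with {p6}.
From p6 via epsilon: add p9.
From p9 via epsilon: add p4.
From p4 via epsilon: add p5.
From p5 via epsilon: add p7.
From p7 via epsilon: add p2, p3.
No new states can be added; the closed set is {p2, p3, p4, p5, p6, p7, p9}.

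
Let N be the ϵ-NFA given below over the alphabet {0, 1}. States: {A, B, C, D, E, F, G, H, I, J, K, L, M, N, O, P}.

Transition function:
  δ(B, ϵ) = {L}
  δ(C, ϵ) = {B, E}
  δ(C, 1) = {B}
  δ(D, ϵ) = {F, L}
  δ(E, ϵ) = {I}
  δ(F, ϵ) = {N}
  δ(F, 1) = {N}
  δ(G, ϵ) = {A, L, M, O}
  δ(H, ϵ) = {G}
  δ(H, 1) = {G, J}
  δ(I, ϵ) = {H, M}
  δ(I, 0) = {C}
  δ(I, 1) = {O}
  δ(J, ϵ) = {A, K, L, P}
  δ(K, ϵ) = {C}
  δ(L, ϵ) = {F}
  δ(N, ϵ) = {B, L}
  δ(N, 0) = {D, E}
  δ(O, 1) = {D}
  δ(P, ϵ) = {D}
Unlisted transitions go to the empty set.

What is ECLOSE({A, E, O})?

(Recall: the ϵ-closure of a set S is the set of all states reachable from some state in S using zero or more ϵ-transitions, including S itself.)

Start with {A, E, O}.
From E via ϵ: add I.
From I via ϵ: add H, M.
From H via ϵ: add G.
From G via ϵ: add L.
From L via ϵ: add F.
From F via ϵ: add N.
From N via ϵ: add B.
No new states can be added; the closed set is {A, B, E, F, G, H, I, L, M, N, O}.

{A, B, E, F, G, H, I, L, M, N, O}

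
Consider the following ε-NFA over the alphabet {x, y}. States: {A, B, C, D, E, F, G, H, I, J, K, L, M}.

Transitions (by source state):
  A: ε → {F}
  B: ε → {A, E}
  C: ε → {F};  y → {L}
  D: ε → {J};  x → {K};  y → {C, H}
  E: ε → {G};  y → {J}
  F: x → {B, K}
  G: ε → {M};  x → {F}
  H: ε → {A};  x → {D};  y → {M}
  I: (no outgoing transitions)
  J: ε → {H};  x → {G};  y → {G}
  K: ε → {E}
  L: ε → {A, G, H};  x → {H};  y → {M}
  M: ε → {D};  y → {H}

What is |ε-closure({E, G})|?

8

Start with {E, G}.
From G via ε: add M.
From M via ε: add D.
From D via ε: add J.
From J via ε: add H.
From H via ε: add A.
From A via ε: add F.
ε-closure = {A, D, E, F, G, H, J, M}, which has 8 states.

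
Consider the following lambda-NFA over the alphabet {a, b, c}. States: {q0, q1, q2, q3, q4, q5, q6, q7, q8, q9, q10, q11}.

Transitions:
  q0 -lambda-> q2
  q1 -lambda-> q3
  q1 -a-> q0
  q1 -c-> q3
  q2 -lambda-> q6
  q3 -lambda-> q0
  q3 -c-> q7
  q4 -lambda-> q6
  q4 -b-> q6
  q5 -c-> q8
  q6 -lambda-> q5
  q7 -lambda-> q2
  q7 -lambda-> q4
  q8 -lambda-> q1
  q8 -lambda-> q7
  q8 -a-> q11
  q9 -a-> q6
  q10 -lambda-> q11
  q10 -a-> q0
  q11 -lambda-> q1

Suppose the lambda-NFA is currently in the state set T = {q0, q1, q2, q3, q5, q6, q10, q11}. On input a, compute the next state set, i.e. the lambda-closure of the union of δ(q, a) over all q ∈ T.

{q0, q2, q5, q6}

q1 on a → {q0}.
q10 on a → {q0}.
No a-transition from q0, q2, q3, q5, q6, q11.
Union after reading a: {q0}.
Now take the lambda-closure:
From q0 via lambda: add q2.
From q2 via lambda: add q6.
From q6 via lambda: add q5.
No new states can be added; the closed set is {q0, q2, q5, q6}.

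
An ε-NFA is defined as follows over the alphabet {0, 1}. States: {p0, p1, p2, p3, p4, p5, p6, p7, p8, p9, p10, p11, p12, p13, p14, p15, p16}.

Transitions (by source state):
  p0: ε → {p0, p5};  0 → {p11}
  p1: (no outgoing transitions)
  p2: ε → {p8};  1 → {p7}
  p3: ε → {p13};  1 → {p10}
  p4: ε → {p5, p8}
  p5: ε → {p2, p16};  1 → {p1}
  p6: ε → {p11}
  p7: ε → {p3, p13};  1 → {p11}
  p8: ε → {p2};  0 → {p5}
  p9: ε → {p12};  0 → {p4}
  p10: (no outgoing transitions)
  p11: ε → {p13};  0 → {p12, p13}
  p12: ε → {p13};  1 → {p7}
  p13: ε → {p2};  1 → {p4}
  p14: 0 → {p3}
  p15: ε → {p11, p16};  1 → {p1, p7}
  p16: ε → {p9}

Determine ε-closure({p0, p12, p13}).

Start with {p0, p12, p13}.
From p0 via ε: add p5.
From p13 via ε: add p2.
From p2 via ε: add p8.
From p5 via ε: add p16.
From p16 via ε: add p9.
No new states can be added; the closed set is {p0, p2, p5, p8, p9, p12, p13, p16}.

{p0, p2, p5, p8, p9, p12, p13, p16}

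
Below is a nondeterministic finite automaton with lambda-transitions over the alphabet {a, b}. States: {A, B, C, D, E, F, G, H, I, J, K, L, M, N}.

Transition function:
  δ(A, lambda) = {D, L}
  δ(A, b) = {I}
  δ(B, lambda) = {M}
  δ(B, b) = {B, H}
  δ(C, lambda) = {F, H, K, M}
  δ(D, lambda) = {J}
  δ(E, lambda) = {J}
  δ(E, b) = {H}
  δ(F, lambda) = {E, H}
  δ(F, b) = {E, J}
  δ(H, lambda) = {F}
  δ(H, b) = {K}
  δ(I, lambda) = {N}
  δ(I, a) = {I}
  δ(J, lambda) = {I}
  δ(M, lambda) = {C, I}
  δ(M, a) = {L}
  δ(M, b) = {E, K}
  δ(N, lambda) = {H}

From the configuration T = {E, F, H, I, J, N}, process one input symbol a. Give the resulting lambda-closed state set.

{E, F, H, I, J, N}

I on a → {I}.
No a-transition from E, F, H, J, N.
Union after reading a: {I}.
Now take the lambda-closure:
From I via lambda: add N.
From N via lambda: add H.
From H via lambda: add F.
From F via lambda: add E.
From E via lambda: add J.
No new states can be added; the closed set is {E, F, H, I, J, N}.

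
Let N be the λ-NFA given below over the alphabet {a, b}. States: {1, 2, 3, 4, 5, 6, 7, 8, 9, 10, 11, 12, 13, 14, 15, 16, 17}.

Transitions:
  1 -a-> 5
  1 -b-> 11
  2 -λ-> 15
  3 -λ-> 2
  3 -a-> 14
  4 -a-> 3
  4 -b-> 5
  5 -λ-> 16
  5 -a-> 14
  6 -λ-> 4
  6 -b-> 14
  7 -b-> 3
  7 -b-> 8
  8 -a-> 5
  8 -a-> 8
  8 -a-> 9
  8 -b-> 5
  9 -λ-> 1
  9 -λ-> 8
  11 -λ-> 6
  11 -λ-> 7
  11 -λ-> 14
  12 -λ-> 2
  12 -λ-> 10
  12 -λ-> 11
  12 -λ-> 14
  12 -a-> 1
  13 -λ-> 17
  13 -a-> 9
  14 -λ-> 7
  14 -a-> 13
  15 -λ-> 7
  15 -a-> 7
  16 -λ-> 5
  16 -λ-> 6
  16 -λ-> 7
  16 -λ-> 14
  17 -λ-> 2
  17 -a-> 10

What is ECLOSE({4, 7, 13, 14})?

Start with {4, 7, 13, 14}.
From 13 via λ: add 17.
From 17 via λ: add 2.
From 2 via λ: add 15.
No new states can be added; the closed set is {2, 4, 7, 13, 14, 15, 17}.

{2, 4, 7, 13, 14, 15, 17}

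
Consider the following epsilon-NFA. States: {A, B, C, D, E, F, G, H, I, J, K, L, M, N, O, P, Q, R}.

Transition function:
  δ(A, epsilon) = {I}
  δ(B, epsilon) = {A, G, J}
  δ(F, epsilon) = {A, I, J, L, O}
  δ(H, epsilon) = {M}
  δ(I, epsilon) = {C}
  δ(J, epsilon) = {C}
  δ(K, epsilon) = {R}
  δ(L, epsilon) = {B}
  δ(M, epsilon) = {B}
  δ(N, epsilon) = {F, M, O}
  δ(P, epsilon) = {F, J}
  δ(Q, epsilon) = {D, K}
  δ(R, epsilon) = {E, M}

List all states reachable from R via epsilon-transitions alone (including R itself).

Start with {R}.
From R via epsilon: add E, M.
From M via epsilon: add B.
From B via epsilon: add A, G, J.
From A via epsilon: add I.
From J via epsilon: add C.
No new states can be added; the closed set is {A, B, C, E, G, I, J, M, R}.

{A, B, C, E, G, I, J, M, R}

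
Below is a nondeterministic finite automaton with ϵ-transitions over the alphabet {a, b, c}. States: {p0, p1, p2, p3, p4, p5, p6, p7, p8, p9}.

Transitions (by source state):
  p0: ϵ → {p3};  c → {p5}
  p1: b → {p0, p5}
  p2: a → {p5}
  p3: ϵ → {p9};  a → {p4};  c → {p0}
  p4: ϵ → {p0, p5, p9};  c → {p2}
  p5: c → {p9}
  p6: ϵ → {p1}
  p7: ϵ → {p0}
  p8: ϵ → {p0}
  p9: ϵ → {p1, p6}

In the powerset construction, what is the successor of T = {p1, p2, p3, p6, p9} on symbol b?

p1 on b → {p0, p5}.
No b-transition from p2, p3, p6, p9.
Union after reading b: {p0, p5}.
Now take the ϵ-closure:
From p0 via ϵ: add p3.
From p3 via ϵ: add p9.
From p9 via ϵ: add p1, p6.
No new states can be added; the closed set is {p0, p1, p3, p5, p6, p9}.

{p0, p1, p3, p5, p6, p9}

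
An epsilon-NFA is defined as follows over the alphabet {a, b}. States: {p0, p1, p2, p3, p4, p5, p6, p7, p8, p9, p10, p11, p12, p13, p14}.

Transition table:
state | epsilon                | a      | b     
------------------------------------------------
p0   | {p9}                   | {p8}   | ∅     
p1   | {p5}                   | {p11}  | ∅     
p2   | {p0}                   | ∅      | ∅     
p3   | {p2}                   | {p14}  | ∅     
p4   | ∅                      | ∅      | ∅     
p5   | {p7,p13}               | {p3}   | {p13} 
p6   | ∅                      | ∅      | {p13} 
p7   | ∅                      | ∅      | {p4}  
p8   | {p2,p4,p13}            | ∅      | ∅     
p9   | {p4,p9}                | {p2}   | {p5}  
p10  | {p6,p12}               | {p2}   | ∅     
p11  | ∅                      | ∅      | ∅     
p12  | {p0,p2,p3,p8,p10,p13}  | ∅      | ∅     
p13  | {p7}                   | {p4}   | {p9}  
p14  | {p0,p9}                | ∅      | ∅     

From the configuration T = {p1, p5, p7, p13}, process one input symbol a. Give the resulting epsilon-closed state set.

{p0, p2, p3, p4, p9, p11}

p1 on a → {p11}.
p5 on a → {p3}.
p13 on a → {p4}.
No a-transition from p7.
Union after reading a: {p3, p4, p11}.
Now take the epsilon-closure:
From p3 via epsilon: add p2.
From p2 via epsilon: add p0.
From p0 via epsilon: add p9.
No new states can be added; the closed set is {p0, p2, p3, p4, p9, p11}.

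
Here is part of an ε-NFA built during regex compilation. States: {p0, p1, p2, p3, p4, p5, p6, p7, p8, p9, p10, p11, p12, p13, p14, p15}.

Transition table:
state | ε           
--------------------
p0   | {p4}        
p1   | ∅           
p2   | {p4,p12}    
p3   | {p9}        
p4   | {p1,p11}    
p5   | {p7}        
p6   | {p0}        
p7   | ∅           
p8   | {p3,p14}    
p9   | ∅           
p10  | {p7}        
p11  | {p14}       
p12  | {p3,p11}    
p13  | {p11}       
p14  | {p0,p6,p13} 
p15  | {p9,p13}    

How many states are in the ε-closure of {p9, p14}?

8

Start with {p9, p14}.
From p14 via ε: add p0, p6, p13.
From p0 via ε: add p4.
From p13 via ε: add p11.
From p4 via ε: add p1.
ε-closure = {p0, p1, p4, p6, p9, p11, p13, p14}, which has 8 states.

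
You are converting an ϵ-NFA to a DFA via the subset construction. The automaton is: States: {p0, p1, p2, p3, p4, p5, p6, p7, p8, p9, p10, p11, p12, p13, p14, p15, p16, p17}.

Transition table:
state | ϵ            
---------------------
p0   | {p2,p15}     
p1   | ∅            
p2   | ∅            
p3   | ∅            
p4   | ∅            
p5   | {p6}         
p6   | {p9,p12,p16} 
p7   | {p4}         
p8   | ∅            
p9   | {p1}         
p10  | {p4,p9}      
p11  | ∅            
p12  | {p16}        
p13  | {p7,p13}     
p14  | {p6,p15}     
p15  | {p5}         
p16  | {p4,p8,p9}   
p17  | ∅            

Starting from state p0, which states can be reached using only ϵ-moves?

{p0, p1, p2, p4, p5, p6, p8, p9, p12, p15, p16}

Start with {p0}.
From p0 via ϵ: add p2, p15.
From p15 via ϵ: add p5.
From p5 via ϵ: add p6.
From p6 via ϵ: add p9, p12, p16.
From p9 via ϵ: add p1.
From p16 via ϵ: add p4, p8.
No new states can be added; the closed set is {p0, p1, p2, p4, p5, p6, p8, p9, p12, p15, p16}.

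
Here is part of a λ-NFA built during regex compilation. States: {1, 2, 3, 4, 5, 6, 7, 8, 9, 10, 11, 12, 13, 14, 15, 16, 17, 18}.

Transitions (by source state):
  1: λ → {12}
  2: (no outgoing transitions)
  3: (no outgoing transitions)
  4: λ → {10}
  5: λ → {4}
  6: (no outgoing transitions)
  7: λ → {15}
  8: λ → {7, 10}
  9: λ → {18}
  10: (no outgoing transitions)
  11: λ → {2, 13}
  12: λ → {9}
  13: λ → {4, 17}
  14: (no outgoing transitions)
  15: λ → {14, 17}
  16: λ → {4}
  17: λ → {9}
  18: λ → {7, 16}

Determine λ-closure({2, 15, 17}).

Start with {2, 15, 17}.
From 15 via λ: add 14.
From 17 via λ: add 9.
From 9 via λ: add 18.
From 18 via λ: add 7, 16.
From 16 via λ: add 4.
From 4 via λ: add 10.
No new states can be added; the closed set is {2, 4, 7, 9, 10, 14, 15, 16, 17, 18}.

{2, 4, 7, 9, 10, 14, 15, 16, 17, 18}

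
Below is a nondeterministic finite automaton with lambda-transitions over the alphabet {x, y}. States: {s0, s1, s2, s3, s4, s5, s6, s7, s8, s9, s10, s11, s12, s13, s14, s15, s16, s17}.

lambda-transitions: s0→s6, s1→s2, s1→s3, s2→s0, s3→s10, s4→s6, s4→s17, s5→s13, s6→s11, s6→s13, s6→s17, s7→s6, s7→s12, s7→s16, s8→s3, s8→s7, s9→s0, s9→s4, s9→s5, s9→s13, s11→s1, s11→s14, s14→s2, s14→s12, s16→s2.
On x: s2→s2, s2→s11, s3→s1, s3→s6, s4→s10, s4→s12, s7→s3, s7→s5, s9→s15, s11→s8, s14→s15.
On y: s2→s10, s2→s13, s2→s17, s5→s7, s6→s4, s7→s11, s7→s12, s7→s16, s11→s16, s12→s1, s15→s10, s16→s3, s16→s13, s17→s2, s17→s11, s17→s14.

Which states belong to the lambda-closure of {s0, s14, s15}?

Start with {s0, s14, s15}.
From s0 via lambda: add s6.
From s14 via lambda: add s2, s12.
From s6 via lambda: add s11, s13, s17.
From s11 via lambda: add s1.
From s1 via lambda: add s3.
From s3 via lambda: add s10.
No new states can be added; the closed set is {s0, s1, s2, s3, s6, s10, s11, s12, s13, s14, s15, s17}.

{s0, s1, s2, s3, s6, s10, s11, s12, s13, s14, s15, s17}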